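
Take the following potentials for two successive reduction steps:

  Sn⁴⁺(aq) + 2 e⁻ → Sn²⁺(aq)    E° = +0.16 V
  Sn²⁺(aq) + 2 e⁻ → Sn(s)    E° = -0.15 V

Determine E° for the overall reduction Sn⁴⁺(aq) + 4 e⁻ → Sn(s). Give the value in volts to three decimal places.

+0.005 V

Since ΔG° = −nFE° is additive over sequential reductions, n₃E°₃ = n₁E°₁ + n₂E°₂.
E°₃ = (2×+0.16 + 2×-0.15) / 4 = (+0.020) / 4 = +0.005 V.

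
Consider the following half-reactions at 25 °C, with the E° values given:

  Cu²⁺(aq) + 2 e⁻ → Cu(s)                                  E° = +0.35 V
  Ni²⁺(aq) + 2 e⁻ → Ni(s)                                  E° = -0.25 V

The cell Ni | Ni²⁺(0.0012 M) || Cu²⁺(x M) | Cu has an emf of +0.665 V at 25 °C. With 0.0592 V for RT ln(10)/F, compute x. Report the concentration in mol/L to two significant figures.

Cu²⁺/Cu is the cathode, Ni²⁺/Ni the anode: E°cell = +0.60 V, n = 2.
Overall reaction: Cu²⁺(aq) + Ni(s) → Cu(s) + Ni²⁺(aq); Q = [Ni²⁺]^1/[Cu²⁺]^1.
From E = E° − (0.0592/n) log Q: log Q = (E° − E)·n/0.0592 = (+0.60 − (+0.665))·2/0.0592 = -2.1959.
So 1·log[Cu²⁺] = 1·log(0.0012) − log Q = -2.9208 − (-2.1959) = -0.7249; [Cu²⁺] = 10^(-0.7249) ≈ 0.19 M.

0.19 M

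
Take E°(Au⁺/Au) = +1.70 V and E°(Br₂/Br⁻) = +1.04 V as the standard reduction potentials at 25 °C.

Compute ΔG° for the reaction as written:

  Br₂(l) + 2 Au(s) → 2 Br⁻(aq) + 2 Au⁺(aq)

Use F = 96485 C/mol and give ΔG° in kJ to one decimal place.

As written, Br₂/Br⁻ is reduced (cathode) and Au⁺/Au is oxidised (anode), so E°cell = (+1.04) − (+1.70) = -0.66 V.
Balancing electrons gives n = 2.
ΔG° = −nFE° = −(2)(96485)(-0.66) = 127,360 J = +127.4 kJ.

+127.4 kJ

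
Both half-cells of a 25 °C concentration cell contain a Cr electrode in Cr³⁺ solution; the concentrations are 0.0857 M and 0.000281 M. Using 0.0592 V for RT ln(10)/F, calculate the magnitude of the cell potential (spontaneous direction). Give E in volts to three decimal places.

For a concentration cell E°cell = 0. The 0.0857 M side is the cathode (reduction is favoured where [Cr³⁺] is higher).
With n = 3, E = −(0.0592/3) log([Cr³⁺]ₐₙ/[Cr³⁺]꜀ₐₜ) = −(0.0592/3) log(0.000281/0.0857) = −(0.0592/3)(-2.484) = +0.049 V.

+0.049 V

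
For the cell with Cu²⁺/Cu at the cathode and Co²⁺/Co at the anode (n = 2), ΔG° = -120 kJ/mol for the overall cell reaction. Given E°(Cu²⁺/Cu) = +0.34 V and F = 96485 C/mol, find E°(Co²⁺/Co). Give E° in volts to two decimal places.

E°cell = −ΔG°/(nF) = −(-120×10³)/((2)(96485)) = +0.622 V.
Since Cu²⁺/Cu is the cathode and Co²⁺/Co the anode, E°cell = E°(Cu²⁺/Cu) − E°(Co²⁺/Co).
So E°(Co²⁺/Co) = E°(Cu²⁺/Cu) − E°cell = (+0.34) − (+0.622) = -0.28 V.

-0.28 V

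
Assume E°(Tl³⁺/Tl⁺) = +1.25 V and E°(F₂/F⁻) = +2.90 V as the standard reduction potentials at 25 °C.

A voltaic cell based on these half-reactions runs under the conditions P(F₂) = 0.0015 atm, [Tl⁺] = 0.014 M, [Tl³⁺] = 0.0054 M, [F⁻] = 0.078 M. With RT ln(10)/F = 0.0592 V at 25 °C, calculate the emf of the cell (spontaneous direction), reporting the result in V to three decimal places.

F₂/F⁻ is the cathode (higher E°), Tl³⁺/Tl⁺ the anode: E°cell = +2.90 − (+1.25) = +1.65 V, n = 2.
Overall: F₂(g) + Tl⁺(aq) → 2 F⁻(aq) + Tl³⁺(aq)
Q = [F⁻]^2·[Tl³⁺] / (P(F₂)·[Tl⁺]); log Q = 0.194.
E = E° − (0.0592/n) log Q = +1.65 − (0.0592/2)(0.194) = +1.644 V.

+1.644 V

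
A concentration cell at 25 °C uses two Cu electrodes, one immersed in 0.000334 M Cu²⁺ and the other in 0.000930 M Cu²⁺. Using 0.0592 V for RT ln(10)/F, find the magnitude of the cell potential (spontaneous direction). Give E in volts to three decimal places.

For a concentration cell E°cell = 0. The 0.000930 M side is the cathode (reduction is favoured where [Cu²⁺] is higher).
With n = 2, E = −(0.0592/2) log([Cu²⁺]ₐₙ/[Cu²⁺]꜀ₐₜ) = −(0.0592/2) log(0.000334/0.00093) = −(0.0592/2)(-0.445) = +0.013 V.

+0.013 V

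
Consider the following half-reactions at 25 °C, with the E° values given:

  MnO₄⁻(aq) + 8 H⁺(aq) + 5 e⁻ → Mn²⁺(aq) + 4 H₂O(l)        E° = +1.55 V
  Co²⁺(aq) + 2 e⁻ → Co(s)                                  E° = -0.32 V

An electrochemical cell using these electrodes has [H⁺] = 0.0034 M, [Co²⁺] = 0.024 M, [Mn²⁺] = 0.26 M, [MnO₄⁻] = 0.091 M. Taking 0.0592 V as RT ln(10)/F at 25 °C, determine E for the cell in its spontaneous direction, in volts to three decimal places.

MnO₄⁻/Mn²⁺ is the cathode (higher E°), Co²⁺/Co the anode: E°cell = +1.55 − (-0.32) = +1.87 V, n = 10.
Overall: 2 MnO₄⁻(aq) + 16 H⁺(aq) + 5 Co(s) → 2 Mn²⁺(aq) + 8 H₂O(l) + 5 Co²⁺(aq)
Q = [Mn²⁺]^2·[Co²⁺]^5 / ([MnO₄⁻]^2·[H⁺]^16); log Q = 32.309.
E = E° − (0.0592/n) log Q = +1.87 − (0.0592/10)(32.309) = +1.679 V.

+1.679 V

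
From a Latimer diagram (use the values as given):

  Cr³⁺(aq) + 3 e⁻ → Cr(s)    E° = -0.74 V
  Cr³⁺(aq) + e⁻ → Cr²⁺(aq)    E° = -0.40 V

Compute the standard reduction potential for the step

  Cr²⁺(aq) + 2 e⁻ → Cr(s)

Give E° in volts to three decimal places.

-0.910 V

Sequential free energies add, so n₃E°₃ = n₁E°₁ + n₂E°₂.
With n₃ = 3, and the known step contributing 1×(-0.40) V, the unknown satisfies 2·E° = 3×(-0.74) − 1×(-0.40) = -1.820.
E° = -1.820 / 2 = -0.910 V.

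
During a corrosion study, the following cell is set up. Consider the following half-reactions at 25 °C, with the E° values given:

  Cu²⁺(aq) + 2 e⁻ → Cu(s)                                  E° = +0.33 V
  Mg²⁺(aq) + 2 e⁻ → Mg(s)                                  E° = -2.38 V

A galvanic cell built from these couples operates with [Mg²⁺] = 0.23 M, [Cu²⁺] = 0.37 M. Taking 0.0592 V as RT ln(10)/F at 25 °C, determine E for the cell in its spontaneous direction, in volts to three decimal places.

+2.716 V

Cu²⁺/Cu is the cathode (higher E°), Mg²⁺/Mg the anode: E°cell = +0.33 − (-2.38) = +2.71 V, n = 2.
Overall: Cu²⁺(aq) + Mg(s) → Cu(s) + Mg²⁺(aq)
Q = [Mg²⁺] / ([Cu²⁺]); log Q = -0.206.
E = E° − (0.0592/n) log Q = +2.71 − (0.0592/2)(-0.206) = +2.716 V.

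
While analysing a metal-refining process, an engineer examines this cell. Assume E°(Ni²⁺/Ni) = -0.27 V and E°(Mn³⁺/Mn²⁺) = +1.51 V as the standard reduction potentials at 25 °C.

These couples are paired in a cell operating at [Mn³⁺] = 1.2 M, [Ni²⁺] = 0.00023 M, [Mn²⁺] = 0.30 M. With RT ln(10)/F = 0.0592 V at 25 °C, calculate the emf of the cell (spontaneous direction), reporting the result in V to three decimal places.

+1.923 V

Mn³⁺/Mn²⁺ is the cathode (higher E°), Ni²⁺/Ni the anode: E°cell = +1.51 − (-0.27) = +1.78 V, n = 2.
Overall: 2 Mn³⁺(aq) + Ni(s) → 2 Mn²⁺(aq) + Ni²⁺(aq)
Q = [Mn²⁺]^2·[Ni²⁺] / ([Mn³⁺]^2); log Q = -4.842.
E = E° − (0.0592/n) log Q = +1.78 − (0.0592/2)(-4.842) = +1.923 V.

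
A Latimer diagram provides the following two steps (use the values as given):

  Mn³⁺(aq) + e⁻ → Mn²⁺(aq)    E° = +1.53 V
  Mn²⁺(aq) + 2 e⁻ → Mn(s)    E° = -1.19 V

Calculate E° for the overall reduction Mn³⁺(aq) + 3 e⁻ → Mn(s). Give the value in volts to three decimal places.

-0.283 V

Standard free energies of sequential steps add: ΔG°₃ = ΔG°₁ + ΔG°₂, so n₃E°₃ = n₁E°₁ + n₂E°₂.
E°₃ = (1×+1.53 + 2×-1.19) / 3 = (-0.850) / 3 = -0.283 V.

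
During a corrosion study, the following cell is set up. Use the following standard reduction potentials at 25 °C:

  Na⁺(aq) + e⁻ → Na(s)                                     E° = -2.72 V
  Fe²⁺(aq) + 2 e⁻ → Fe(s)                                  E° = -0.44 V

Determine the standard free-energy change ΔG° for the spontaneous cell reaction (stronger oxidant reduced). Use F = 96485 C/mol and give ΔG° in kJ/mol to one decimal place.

Fe²⁺/Fe (E° = -0.44 V) is the cathode; Na⁺/Na (E° = -2.72 V) is the anode, so E°cell = +2.28 V.
Balancing electrons gives n = 2 (lcm of 2 and 1).
ΔG° = −nFE° = −(2)(96485)(+2.28) = -439,972 J = -440.0 kJ/mol.

-440.0 kJ/mol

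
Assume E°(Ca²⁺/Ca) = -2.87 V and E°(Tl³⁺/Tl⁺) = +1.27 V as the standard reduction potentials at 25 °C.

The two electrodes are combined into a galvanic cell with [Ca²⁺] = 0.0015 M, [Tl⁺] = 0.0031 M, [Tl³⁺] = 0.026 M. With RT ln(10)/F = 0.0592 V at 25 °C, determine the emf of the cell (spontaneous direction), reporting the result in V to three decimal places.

+4.251 V

Tl³⁺/Tl⁺ is the cathode (higher E°), Ca²⁺/Ca the anode: E°cell = +1.27 − (-2.87) = +4.14 V, n = 2.
Overall: Tl³⁺(aq) + Ca(s) → Tl⁺(aq) + Ca²⁺(aq)
Q = [Tl⁺]·[Ca²⁺] / ([Tl³⁺]); log Q = -3.748.
E = E° − (0.0592/n) log Q = +4.14 − (0.0592/2)(-3.748) = +4.251 V.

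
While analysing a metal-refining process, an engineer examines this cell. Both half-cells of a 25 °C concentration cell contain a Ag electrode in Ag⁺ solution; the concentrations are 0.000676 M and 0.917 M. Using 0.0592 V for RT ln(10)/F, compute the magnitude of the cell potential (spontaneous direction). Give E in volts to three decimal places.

+0.185 V

For a concentration cell E°cell = 0. The 0.917 M side is the cathode (reduction is favoured where [Ag⁺] is higher).
With n = 1, E = −(0.0592/1) log([Ag⁺]ₐₙ/[Ag⁺]꜀ₐₜ) = −(0.0592/1) log(0.000676/0.917) = −(0.0592/1)(-3.132) = +0.185 V.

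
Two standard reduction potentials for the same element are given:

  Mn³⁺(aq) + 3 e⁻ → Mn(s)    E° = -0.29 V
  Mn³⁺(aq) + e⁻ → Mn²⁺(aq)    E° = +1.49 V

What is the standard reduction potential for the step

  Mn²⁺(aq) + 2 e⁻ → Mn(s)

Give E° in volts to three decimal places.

Sequential free energies add, so n₃E°₃ = n₁E°₁ + n₂E°₂.
With n₃ = 3, and the known step contributing 1×(+1.49) V, the unknown satisfies 2·E° = 3×(-0.29) − 1×(+1.49) = -2.360.
E° = -2.360 / 2 = -1.180 V.

-1.180 V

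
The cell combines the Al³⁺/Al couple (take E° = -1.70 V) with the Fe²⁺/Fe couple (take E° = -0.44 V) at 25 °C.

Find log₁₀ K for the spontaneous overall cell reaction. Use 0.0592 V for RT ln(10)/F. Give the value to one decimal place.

Cathode: Fe²⁺/Fe; anode: Al³⁺/Al. E°cell = +1.26 V, n = 6.
log K = nE°cell / 0.0592 = (6)(+1.26) / 0.0592 = 127.7.

127.7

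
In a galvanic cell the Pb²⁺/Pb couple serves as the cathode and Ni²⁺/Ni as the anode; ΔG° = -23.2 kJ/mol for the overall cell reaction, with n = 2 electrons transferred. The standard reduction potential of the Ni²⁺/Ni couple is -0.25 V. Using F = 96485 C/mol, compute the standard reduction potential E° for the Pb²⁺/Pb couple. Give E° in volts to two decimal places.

E°cell = −ΔG°/(nF) = −(-23.2×10³)/((2)(96485)) = +0.120 V.
Since Pb²⁺/Pb is the cathode and Ni²⁺/Ni the anode, E°cell = E°(Pb²⁺/Pb) − E°(Ni²⁺/Ni).
So E°(Pb²⁺/Pb) = E°cell + E°(Ni²⁺/Ni) = +0.120 + (-0.25) = -0.13 V.

-0.13 V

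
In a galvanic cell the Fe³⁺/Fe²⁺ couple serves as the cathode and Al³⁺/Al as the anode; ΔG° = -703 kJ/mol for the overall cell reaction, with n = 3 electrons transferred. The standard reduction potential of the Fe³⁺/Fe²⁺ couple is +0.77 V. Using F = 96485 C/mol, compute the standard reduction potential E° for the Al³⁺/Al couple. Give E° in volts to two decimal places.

E°cell = −ΔG°/(nF) = −(-703×10³)/((3)(96485)) = +2.429 V.
Since Fe³⁺/Fe²⁺ is the cathode and Al³⁺/Al the anode, E°cell = E°(Fe³⁺/Fe²⁺) − E°(Al³⁺/Al).
So E°(Al³⁺/Al) = E°(Fe³⁺/Fe²⁺) − E°cell = (+0.77) − (+2.429) = -1.66 V.

-1.66 V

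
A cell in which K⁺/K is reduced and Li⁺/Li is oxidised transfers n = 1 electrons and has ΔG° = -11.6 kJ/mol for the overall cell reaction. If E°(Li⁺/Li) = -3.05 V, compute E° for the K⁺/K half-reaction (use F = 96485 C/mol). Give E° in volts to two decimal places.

-2.93 V

E°cell = −ΔG°/(nF) = −(-11.6×10³)/((1)(96485)) = +0.120 V.
Since K⁺/K is the cathode and Li⁺/Li the anode, E°cell = E°(K⁺/K) − E°(Li⁺/Li).
So E°(K⁺/K) = E°cell + E°(Li⁺/Li) = +0.120 + (-3.05) = -2.93 V.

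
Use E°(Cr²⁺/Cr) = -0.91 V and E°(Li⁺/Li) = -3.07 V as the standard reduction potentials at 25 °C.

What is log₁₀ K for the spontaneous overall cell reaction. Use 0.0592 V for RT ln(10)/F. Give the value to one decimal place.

Cathode: Cr²⁺/Cr; anode: Li⁺/Li. E°cell = +2.16 V, n = 2.
log K = nE°cell / 0.0592 = (2)(+2.16) / 0.0592 = 73.0.

73.0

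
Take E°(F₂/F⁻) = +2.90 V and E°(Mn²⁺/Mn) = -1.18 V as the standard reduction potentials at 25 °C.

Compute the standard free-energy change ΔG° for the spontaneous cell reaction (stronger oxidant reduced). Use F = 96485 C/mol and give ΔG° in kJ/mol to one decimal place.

-787.3 kJ/mol

F₂/F⁻ (E° = +2.90 V) is the cathode; Mn²⁺/Mn (E° = -1.18 V) is the anode, so E°cell = +4.08 V.
Balancing electrons gives n = 2 (lcm of 2 and 2).
ΔG° = −nFE° = −(2)(96485)(+4.08) = -787,318 J = -787.3 kJ/mol.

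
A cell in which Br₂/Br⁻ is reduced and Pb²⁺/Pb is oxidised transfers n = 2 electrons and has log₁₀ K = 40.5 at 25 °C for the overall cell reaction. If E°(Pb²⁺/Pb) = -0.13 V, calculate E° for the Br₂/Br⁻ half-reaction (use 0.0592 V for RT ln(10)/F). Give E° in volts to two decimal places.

E°cell = (0.0592/n)·log K = (0.0592/2)(40.5) = +1.199 V.
Since Br₂/Br⁻ is the cathode and Pb²⁺/Pb the anode, E°cell = E°(Br₂/Br⁻) − E°(Pb²⁺/Pb).
So E°(Br₂/Br⁻) = E°cell + E°(Pb²⁺/Pb) = +1.199 + (-0.13) = +1.07 V.

+1.07 V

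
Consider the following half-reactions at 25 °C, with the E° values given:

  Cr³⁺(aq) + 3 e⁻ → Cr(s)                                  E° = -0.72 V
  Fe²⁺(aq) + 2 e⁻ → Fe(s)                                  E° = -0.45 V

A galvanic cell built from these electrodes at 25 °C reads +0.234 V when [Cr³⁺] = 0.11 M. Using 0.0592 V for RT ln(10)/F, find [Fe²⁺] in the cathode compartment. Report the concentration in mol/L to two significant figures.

0.014 M

Fe²⁺/Fe is the cathode, Cr³⁺/Cr the anode: E°cell = +0.27 V, n = 6.
Overall reaction: 3 Fe²⁺(aq) + 2 Cr(s) → 3 Fe(s) + 2 Cr³⁺(aq); Q = [Cr³⁺]^2/[Fe²⁺]^3.
From E = E° − (0.0592/n) log Q: log Q = (E° − E)·n/0.0592 = (+0.27 − (+0.234))·6/0.0592 = 3.6486.
So 3·log[Fe²⁺] = 2·log(0.11) − log Q = -1.9172 − (3.6486) = -5.5658; log[Fe²⁺] = -5.5658 / 3 = -1.8553; [Fe²⁺] = 10^(-1.8553) ≈ 0.014 M.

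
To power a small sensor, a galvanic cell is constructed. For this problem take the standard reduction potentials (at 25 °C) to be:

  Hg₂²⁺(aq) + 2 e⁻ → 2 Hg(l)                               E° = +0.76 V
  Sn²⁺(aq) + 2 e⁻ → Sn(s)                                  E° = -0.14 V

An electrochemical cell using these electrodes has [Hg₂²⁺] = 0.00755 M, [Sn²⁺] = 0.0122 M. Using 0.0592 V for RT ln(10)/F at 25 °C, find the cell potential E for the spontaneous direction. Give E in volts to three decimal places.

+0.894 V

Hg₂²⁺/Hg is the cathode (higher E°), Sn²⁺/Sn the anode: E°cell = +0.76 − (-0.14) = +0.90 V, n = 2.
Overall: Hg₂²⁺(aq) + Sn(s) → 2 Hg(l) + Sn²⁺(aq)
Q = [Sn²⁺] / ([Hg₂²⁺]); log Q = 0.208.
E = E° − (0.0592/n) log Q = +0.90 − (0.0592/2)(0.208) = +0.894 V.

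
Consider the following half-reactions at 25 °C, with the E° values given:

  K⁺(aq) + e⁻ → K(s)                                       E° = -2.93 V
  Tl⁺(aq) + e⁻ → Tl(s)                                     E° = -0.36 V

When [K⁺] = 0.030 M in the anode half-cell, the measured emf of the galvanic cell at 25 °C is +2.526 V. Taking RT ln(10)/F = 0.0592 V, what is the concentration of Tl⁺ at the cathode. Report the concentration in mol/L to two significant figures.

Tl⁺/Tl is the cathode, K⁺/K the anode: E°cell = +2.57 V, n = 1.
Overall reaction: Tl⁺(aq) + K(s) → Tl(s) + K⁺(aq); Q = [K⁺]^1/[Tl⁺]^1.
From E = E° − (0.0592/n) log Q: log Q = (E° − E)·n/0.0592 = (+2.57 − (+2.526))·1/0.0592 = 0.7432.
So 1·log[Tl⁺] = 1·log(0.03) − log Q = -1.5229 − (0.7432) = -2.2661; [Tl⁺] = 10^(-2.2661) ≈ 0.0054 M.

0.0054 M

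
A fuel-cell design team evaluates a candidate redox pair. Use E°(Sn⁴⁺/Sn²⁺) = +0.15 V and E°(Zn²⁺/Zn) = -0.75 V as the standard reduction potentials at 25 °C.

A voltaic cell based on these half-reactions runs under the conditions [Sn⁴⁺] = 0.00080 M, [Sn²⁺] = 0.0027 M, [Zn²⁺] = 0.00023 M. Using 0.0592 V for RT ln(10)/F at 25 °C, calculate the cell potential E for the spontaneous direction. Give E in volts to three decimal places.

Sn⁴⁺/Sn²⁺ is the cathode (higher E°), Zn²⁺/Zn the anode: E°cell = +0.15 − (-0.75) = +0.90 V, n = 2.
Overall: Sn⁴⁺(aq) + Zn(s) → Sn²⁺(aq) + Zn²⁺(aq)
Q = [Sn²⁺]·[Zn²⁺] / ([Sn⁴⁺]); log Q = -3.110.
E = E° − (0.0592/n) log Q = +0.90 − (0.0592/2)(-3.110) = +0.992 V.

+0.992 V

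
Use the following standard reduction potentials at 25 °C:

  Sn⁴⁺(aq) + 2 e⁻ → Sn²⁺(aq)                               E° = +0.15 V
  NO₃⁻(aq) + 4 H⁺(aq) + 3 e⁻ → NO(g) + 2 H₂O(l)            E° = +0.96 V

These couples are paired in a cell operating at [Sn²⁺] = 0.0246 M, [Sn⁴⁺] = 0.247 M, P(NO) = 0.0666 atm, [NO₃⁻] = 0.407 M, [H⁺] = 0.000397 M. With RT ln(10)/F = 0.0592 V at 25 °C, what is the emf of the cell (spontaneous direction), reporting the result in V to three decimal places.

NO₃⁻/NO is the cathode (higher E°), Sn⁴⁺/Sn²⁺ the anode: E°cell = +0.96 − (+0.15) = +0.81 V, n = 6.
Overall: 2 NO₃⁻(aq) + 8 H⁺(aq) + 3 Sn²⁺(aq) → 2 NO(g) + 4 H₂O(l) + 3 Sn⁴⁺(aq)
Q = P(NO)^2·[Sn⁴⁺]^3 / ([NO₃⁻]^2·[H⁺]^8·[Sn²⁺]^3); log Q = 28.643.
E = E° − (0.0592/n) log Q = +0.81 − (0.0592/6)(28.643) = +0.527 V.

+0.527 V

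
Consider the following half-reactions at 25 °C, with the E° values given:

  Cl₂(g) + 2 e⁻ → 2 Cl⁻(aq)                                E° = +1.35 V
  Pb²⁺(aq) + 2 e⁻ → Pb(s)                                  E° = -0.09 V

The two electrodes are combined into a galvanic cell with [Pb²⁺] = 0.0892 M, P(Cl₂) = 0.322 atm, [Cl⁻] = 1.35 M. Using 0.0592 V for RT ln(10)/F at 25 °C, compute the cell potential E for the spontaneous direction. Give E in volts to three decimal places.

+1.449 V

Cl₂/Cl⁻ is the cathode (higher E°), Pb²⁺/Pb the anode: E°cell = +1.35 − (-0.09) = +1.44 V, n = 2.
Overall: Cl₂(g) + Pb(s) → 2 Cl⁻(aq) + Pb²⁺(aq)
Q = [Cl⁻]^2·[Pb²⁺] / (P(Cl₂)); log Q = -0.297.
E = E° − (0.0592/n) log Q = +1.44 − (0.0592/2)(-0.297) = +1.449 V.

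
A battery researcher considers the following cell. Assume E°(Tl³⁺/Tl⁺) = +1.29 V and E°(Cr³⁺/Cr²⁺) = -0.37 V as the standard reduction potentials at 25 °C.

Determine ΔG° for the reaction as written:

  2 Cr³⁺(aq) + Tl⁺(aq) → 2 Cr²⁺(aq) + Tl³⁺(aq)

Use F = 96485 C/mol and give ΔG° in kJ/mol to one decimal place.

As written, Cr³⁺/Cr²⁺ is reduced (cathode) and Tl³⁺/Tl⁺ is oxidised (anode), so E°cell = (-0.37) − (+1.29) = -1.66 V.
Balancing electrons gives n = 2.
ΔG° = −nFE° = −(2)(96485)(-1.66) = 320,330 J = +320.3 kJ/mol.

+320.3 kJ/mol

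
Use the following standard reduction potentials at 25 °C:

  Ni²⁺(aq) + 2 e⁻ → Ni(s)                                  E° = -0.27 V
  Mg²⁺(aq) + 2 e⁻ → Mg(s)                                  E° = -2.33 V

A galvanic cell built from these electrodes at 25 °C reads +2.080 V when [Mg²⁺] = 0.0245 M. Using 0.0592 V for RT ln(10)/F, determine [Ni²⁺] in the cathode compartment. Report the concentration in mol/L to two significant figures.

Ni²⁺/Ni is the cathode, Mg²⁺/Mg the anode: E°cell = +2.06 V, n = 2.
Overall reaction: Ni²⁺(aq) + Mg(s) → Ni(s) + Mg²⁺(aq); Q = [Mg²⁺]^1/[Ni²⁺]^1.
From E = E° − (0.0592/n) log Q: log Q = (E° − E)·n/0.0592 = (+2.06 − (+2.080))·2/0.0592 = -0.6757.
So 1·log[Ni²⁺] = 1·log(0.0245) − log Q = -1.6108 − (-0.6757) = -0.9351; [Ni²⁺] = 10^(-0.9351) ≈ 0.12 M.

0.12 M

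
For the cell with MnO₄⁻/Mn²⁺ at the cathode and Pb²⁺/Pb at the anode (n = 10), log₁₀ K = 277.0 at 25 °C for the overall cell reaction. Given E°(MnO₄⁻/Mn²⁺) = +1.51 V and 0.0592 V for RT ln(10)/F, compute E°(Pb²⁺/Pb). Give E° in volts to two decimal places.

-0.13 V

E°cell = (0.0592/n)·log K = (0.0592/10)(277.0) = +1.640 V.
Since MnO₄⁻/Mn²⁺ is the cathode and Pb²⁺/Pb the anode, E°cell = E°(MnO₄⁻/Mn²⁺) − E°(Pb²⁺/Pb).
So E°(Pb²⁺/Pb) = E°(MnO₄⁻/Mn²⁺) − E°cell = (+1.51) − (+1.640) = -0.13 V.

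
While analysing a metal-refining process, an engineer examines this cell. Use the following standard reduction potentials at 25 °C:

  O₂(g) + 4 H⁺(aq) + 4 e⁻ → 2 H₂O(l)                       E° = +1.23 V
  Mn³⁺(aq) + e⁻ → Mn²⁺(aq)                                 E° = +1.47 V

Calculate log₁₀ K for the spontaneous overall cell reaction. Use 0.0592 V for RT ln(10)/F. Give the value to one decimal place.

16.2

Cathode: Mn³⁺/Mn²⁺; anode: O₂/H₂O. E°cell = +0.24 V, n = 4.
log K = nE°cell / 0.0592 = (4)(+0.24) / 0.0592 = 16.2.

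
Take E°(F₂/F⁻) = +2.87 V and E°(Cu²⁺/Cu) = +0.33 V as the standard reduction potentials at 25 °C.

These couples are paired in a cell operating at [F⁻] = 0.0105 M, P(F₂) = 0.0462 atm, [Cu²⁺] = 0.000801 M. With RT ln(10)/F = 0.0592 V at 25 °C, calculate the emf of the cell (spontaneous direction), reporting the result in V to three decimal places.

F₂/F⁻ is the cathode (higher E°), Cu²⁺/Cu the anode: E°cell = +2.87 − (+0.33) = +2.54 V, n = 2.
Overall: F₂(g) + Cu(s) → 2 F⁻(aq) + Cu²⁺(aq)
Q = [F⁻]^2·[Cu²⁺] / (P(F₂)); log Q = -5.719.
E = E° − (0.0592/n) log Q = +2.54 − (0.0592/2)(-5.719) = +2.709 V.

+2.709 V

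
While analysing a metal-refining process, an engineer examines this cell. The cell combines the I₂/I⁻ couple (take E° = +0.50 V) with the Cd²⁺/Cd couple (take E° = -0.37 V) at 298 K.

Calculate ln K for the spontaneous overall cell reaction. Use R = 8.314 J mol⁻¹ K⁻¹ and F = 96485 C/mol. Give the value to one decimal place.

Cathode: I₂/I⁻; anode: Cd²⁺/Cd. E°cell = (+0.50) − (-0.37) = +0.87 V, with n = 2.
ΔG° = −nFE° = −RT ln K, so ln K = nFE°/(RT) = (2)(96485)(+0.87) / ((8.314)(298)) = 67.761.

67.8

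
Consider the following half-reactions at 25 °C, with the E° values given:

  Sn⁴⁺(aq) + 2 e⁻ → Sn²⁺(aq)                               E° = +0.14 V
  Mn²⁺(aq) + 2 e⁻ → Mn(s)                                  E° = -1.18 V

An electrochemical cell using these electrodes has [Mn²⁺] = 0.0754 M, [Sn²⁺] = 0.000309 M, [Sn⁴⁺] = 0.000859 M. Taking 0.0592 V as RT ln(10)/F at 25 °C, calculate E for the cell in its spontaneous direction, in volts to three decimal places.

Sn⁴⁺/Sn²⁺ is the cathode (higher E°), Mn²⁺/Mn the anode: E°cell = +0.14 − (-1.18) = +1.32 V, n = 2.
Overall: Sn⁴⁺(aq) + Mn(s) → Sn²⁺(aq) + Mn²⁺(aq)
Q = [Sn²⁺]·[Mn²⁺] / ([Sn⁴⁺]); log Q = -1.567.
E = E° − (0.0592/n) log Q = +1.32 − (0.0592/2)(-1.567) = +1.366 V.

+1.366 V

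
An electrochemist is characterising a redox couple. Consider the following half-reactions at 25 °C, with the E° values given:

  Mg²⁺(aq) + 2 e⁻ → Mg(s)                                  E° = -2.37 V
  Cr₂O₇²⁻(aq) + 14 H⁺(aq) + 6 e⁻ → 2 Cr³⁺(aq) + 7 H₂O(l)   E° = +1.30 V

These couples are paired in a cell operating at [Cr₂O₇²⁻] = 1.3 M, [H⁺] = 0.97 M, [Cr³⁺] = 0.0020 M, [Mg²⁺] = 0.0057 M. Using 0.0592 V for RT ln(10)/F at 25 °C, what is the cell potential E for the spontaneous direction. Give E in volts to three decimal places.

Cr₂O₇²⁻/Cr³⁺ is the cathode (higher E°), Mg²⁺/Mg the anode: E°cell = +1.30 − (-2.37) = +3.67 V, n = 6.
Overall: Cr₂O₇²⁻(aq) + 14 H⁺(aq) + 3 Mg(s) → 2 Cr³⁺(aq) + 7 H₂O(l) + 3 Mg²⁺(aq)
Q = [Cr³⁺]^2·[Mg²⁺]^3 / ([Cr₂O₇²⁻]·[H⁺]^14); log Q = -12.059.
E = E° − (0.0592/n) log Q = +3.67 − (0.0592/6)(-12.059) = +3.789 V.

+3.789 V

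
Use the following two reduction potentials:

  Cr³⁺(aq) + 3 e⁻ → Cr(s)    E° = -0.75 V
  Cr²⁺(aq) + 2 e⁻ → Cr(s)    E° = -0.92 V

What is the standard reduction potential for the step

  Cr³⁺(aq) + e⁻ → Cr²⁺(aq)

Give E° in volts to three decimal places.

-0.410 V

Sequential free energies add, so n₃E°₃ = n₁E°₁ + n₂E°₂.
With n₃ = 3, and the known step contributing 2×(-0.92) V, the unknown satisfies 1·E° = 3×(-0.75) − 2×(-0.92) = -0.410.
E° = -0.410 / 1 = -0.410 V.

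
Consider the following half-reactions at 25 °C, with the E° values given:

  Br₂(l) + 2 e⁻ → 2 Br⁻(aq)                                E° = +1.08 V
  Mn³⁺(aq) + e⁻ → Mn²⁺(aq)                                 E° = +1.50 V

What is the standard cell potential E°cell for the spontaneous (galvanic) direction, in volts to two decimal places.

+0.42 V

The Mn³⁺/Mn²⁺ couple has the higher reduction potential, so it is the cathode; Br₂/Br⁻ is oxidised at the anode.
E°cell = E°(cathode) − E°(anode) = (+1.50) − (+1.08) = +0.42 V.
Since E°cell > 0, the reaction is spontaneous under standard conditions.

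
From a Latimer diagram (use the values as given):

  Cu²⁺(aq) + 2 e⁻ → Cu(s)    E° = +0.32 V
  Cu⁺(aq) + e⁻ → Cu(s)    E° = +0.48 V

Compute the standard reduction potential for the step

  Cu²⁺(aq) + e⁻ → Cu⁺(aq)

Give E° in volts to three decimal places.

+0.160 V

Sequential free energies add, so n₃E°₃ = n₁E°₁ + n₂E°₂.
With n₃ = 2, and the known step contributing 1×(+0.48) V, the unknown satisfies 1·E° = 2×(+0.32) − 1×(+0.48) = +0.160.
E° = +0.160 / 1 = +0.160 V.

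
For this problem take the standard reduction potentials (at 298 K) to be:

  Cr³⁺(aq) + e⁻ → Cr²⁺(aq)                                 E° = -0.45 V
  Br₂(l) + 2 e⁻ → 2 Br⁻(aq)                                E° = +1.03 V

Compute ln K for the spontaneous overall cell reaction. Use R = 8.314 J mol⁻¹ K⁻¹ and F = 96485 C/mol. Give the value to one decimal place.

115.3

Cathode: Br₂/Br⁻; anode: Cr³⁺/Cr²⁺. E°cell = (+1.03) − (-0.45) = +1.48 V, with n = 2.
ΔG° = −nFE° = −RT ln K, so ln K = nFE°/(RT) = (2)(96485)(+1.48) / ((8.314)(298)) = 115.272.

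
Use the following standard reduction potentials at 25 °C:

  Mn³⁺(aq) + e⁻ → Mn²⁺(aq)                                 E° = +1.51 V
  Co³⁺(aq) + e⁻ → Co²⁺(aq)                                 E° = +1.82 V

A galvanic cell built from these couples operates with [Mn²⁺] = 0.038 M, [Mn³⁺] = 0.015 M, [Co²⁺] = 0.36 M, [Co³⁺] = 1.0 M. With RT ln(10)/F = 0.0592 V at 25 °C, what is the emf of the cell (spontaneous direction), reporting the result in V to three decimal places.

+0.360 V

Co³⁺/Co²⁺ is the cathode (higher E°), Mn³⁺/Mn²⁺ the anode: E°cell = +1.82 − (+1.51) = +0.31 V, n = 1.
Overall: Co³⁺(aq) + Mn²⁺(aq) → Co²⁺(aq) + Mn³⁺(aq)
Q = [Co²⁺]·[Mn³⁺] / ([Co³⁺]·[Mn²⁺]); log Q = -0.847.
E = E° − (0.0592/n) log Q = +0.31 − (0.0592/1)(-0.847) = +0.360 V.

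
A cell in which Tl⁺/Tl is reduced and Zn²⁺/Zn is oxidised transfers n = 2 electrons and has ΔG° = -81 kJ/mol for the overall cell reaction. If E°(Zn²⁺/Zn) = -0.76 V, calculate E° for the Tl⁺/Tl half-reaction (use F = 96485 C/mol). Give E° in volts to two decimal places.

E°cell = −ΔG°/(nF) = −(-81×10³)/((2)(96485)) = +0.420 V.
Since Tl⁺/Tl is the cathode and Zn²⁺/Zn the anode, E°cell = E°(Tl⁺/Tl) − E°(Zn²⁺/Zn).
So E°(Tl⁺/Tl) = E°cell + E°(Zn²⁺/Zn) = +0.420 + (-0.76) = -0.34 V.

-0.34 V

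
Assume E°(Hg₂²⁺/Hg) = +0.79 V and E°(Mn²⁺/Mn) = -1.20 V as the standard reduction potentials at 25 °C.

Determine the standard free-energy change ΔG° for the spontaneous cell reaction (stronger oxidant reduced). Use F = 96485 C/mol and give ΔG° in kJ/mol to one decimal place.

-384.0 kJ/mol

Hg₂²⁺/Hg (E° = +0.79 V) is the cathode; Mn²⁺/Mn (E° = -1.20 V) is the anode, so E°cell = +1.99 V.
Balancing electrons gives n = 2 (lcm of 2 and 2).
ΔG° = −nFE° = −(2)(96485)(+1.99) = -384,010 J = -384.0 kJ/mol.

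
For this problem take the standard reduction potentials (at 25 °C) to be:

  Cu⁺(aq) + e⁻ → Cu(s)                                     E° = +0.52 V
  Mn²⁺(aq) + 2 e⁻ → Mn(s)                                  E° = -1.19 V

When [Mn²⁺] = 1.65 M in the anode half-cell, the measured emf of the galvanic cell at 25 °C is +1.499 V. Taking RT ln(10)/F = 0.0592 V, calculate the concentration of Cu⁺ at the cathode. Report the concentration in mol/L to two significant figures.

Cu⁺/Cu is the cathode, Mn²⁺/Mn the anode: E°cell = +1.71 V, n = 2.
Overall reaction: 2 Cu⁺(aq) + Mn(s) → 2 Cu(s) + Mn²⁺(aq); Q = [Mn²⁺]^1/[Cu⁺]^2.
From E = E° − (0.0592/n) log Q: log Q = (E° − E)·n/0.0592 = (+1.71 − (+1.499))·2/0.0592 = 7.1284.
So 2·log[Cu⁺] = 1·log(1.65) − log Q = 0.2175 − (7.1284) = -6.9109; log[Cu⁺] = -6.9109 / 2 = -3.4554; [Cu⁺] = 10^(-3.4554) ≈ 0.00035 M.

0.00035 M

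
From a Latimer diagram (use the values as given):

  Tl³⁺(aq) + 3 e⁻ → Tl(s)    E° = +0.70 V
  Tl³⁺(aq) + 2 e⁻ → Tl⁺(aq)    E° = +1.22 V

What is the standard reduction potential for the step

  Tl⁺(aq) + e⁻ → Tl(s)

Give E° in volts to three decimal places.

Sequential free energies add, so n₃E°₃ = n₁E°₁ + n₂E°₂.
With n₃ = 3, and the known step contributing 2×(+1.22) V, the unknown satisfies 1·E° = 3×(+0.70) − 2×(+1.22) = -0.340.
E° = -0.340 / 1 = -0.340 V.

-0.340 V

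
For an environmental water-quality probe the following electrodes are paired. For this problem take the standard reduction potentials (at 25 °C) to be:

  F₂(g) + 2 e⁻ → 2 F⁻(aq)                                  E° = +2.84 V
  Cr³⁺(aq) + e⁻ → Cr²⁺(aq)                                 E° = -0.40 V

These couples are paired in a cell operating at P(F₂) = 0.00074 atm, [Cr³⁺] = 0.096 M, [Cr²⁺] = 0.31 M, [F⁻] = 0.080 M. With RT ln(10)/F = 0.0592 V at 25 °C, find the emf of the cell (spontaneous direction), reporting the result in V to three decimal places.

+3.242 V

F₂/F⁻ is the cathode (higher E°), Cr³⁺/Cr²⁺ the anode: E°cell = +2.84 − (-0.40) = +3.24 V, n = 2.
Overall: F₂(g) + 2 Cr²⁺(aq) → 2 F⁻(aq) + 2 Cr³⁺(aq)
Q = [F⁻]^2·[Cr³⁺]^2 / (P(F₂)·[Cr²⁺]^2); log Q = -0.081.
E = E° − (0.0592/n) log Q = +3.24 − (0.0592/2)(-0.081) = +3.242 V.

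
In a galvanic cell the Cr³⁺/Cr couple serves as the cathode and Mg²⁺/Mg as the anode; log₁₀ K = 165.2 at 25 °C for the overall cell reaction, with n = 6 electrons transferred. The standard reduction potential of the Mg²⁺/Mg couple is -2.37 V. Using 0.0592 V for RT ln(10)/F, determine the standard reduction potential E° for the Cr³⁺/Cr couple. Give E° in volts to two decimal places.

-0.74 V

E°cell = (0.0592/n)·log K = (0.0592/6)(165.2) = +1.630 V.
Since Cr³⁺/Cr is the cathode and Mg²⁺/Mg the anode, E°cell = E°(Cr³⁺/Cr) − E°(Mg²⁺/Mg).
So E°(Cr³⁺/Cr) = E°cell + E°(Mg²⁺/Mg) = +1.630 + (-2.37) = -0.74 V.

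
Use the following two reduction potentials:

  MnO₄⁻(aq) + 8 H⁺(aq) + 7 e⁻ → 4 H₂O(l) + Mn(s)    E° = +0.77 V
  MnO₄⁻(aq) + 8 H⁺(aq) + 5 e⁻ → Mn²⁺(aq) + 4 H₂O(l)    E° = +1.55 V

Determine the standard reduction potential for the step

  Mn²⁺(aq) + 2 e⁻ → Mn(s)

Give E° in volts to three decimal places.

Sequential free energies add, so n₃E°₃ = n₁E°₁ + n₂E°₂.
With n₃ = 7, and the known step contributing 5×(+1.55) V, the unknown satisfies 2·E° = 7×(+0.77) − 5×(+1.55) = -2.360.
E° = -2.360 / 2 = -1.180 V.

-1.180 V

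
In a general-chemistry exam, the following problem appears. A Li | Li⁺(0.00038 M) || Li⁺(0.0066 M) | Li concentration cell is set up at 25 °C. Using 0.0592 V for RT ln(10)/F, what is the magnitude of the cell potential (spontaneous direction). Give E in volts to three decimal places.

+0.073 V

For a concentration cell E°cell = 0. The 0.0066 M side is the cathode (reduction is favoured where [Li⁺] is higher).
With n = 1, E = −(0.0592/1) log([Li⁺]ₐₙ/[Li⁺]꜀ₐₜ) = −(0.0592/1) log(0.00038/0.0066) = −(0.0592/1)(-1.240) = +0.073 V.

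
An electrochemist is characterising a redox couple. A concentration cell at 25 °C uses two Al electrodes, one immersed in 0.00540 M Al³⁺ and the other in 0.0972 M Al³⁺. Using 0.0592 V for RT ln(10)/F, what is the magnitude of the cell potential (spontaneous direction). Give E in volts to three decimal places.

+0.025 V

For a concentration cell E°cell = 0. The 0.0972 M side is the cathode (reduction is favoured where [Al³⁺] is higher).
With n = 3, E = −(0.0592/3) log([Al³⁺]ₐₙ/[Al³⁺]꜀ₐₜ) = −(0.0592/3) log(0.0054/0.0972) = −(0.0592/3)(-1.255) = +0.025 V.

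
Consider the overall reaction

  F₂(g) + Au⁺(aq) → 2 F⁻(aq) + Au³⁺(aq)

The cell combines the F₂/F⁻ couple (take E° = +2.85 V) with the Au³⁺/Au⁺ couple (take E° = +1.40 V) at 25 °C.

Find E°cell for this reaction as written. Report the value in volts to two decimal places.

The F₂/F⁻ couple has the higher reduction potential, so it is the cathode; Au³⁺/Au⁺ is oxidised at the anode.
E°cell = E°(cathode) − E°(anode) = (+2.85) − (+1.40) = +1.45 V.
Since E°cell > 0, the reaction is spontaneous under standard conditions.

+1.45 V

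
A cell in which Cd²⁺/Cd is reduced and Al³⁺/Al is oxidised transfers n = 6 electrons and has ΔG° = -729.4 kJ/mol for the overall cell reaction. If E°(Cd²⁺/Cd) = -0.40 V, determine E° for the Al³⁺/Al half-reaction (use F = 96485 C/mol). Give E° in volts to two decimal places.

-1.66 V

E°cell = −ΔG°/(nF) = −(-729.4×10³)/((6)(96485)) = +1.260 V.
Since Cd²⁺/Cd is the cathode and Al³⁺/Al the anode, E°cell = E°(Cd²⁺/Cd) − E°(Al³⁺/Al).
So E°(Al³⁺/Al) = E°(Cd²⁺/Cd) − E°cell = (-0.40) − (+1.260) = -1.66 V.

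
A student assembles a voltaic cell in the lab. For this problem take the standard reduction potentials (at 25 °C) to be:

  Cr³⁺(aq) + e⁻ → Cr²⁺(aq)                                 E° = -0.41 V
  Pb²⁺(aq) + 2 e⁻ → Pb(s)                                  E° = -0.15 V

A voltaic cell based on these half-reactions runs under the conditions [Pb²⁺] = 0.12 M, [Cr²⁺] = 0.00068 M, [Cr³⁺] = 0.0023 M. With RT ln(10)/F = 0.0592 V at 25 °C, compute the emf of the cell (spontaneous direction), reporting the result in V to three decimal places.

+0.201 V

Pb²⁺/Pb is the cathode (higher E°), Cr³⁺/Cr²⁺ the anode: E°cell = -0.15 − (-0.41) = +0.26 V, n = 2.
Overall: Pb²⁺(aq) + 2 Cr²⁺(aq) → Pb(s) + 2 Cr³⁺(aq)
Q = [Cr³⁺]^2 / ([Pb²⁺]·[Cr²⁺]^2); log Q = 1.979.
E = E° − (0.0592/n) log Q = +0.26 − (0.0592/2)(1.979) = +0.201 V.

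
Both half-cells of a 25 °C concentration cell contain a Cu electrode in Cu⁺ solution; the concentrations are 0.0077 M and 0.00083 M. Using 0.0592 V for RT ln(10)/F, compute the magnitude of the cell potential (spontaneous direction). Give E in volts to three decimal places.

+0.057 V

For a concentration cell E°cell = 0. The 0.0077 M side is the cathode (reduction is favoured where [Cu⁺] is higher).
With n = 1, E = −(0.0592/1) log([Cu⁺]ₐₙ/[Cu⁺]꜀ₐₜ) = −(0.0592/1) log(0.00083/0.0077) = −(0.0592/1)(-0.967) = +0.057 V.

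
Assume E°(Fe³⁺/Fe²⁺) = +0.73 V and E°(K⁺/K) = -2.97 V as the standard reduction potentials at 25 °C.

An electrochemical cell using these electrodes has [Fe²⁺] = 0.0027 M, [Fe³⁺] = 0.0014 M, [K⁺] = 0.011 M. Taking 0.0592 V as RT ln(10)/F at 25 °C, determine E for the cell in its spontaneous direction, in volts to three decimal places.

Fe³⁺/Fe²⁺ is the cathode (higher E°), K⁺/K the anode: E°cell = +0.73 − (-2.97) = +3.70 V, n = 1.
Overall: Fe³⁺(aq) + K(s) → Fe²⁺(aq) + K⁺(aq)
Q = [Fe²⁺]·[K⁺] / ([Fe³⁺]); log Q = -1.673.
E = E° − (0.0592/n) log Q = +3.70 − (0.0592/1)(-1.673) = +3.799 V.

+3.799 V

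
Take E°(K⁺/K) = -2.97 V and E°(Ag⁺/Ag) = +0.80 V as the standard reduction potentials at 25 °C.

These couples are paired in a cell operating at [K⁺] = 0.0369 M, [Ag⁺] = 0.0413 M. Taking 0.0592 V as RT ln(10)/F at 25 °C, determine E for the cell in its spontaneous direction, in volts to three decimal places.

Ag⁺/Ag is the cathode (higher E°), K⁺/K the anode: E°cell = +0.80 − (-2.97) = +3.77 V, n = 1.
Overall: Ag⁺(aq) + K(s) → Ag(s) + K⁺(aq)
Q = [K⁺] / ([Ag⁺]); log Q = -0.049.
E = E° − (0.0592/n) log Q = +3.77 − (0.0592/1)(-0.049) = +3.773 V.

+3.773 V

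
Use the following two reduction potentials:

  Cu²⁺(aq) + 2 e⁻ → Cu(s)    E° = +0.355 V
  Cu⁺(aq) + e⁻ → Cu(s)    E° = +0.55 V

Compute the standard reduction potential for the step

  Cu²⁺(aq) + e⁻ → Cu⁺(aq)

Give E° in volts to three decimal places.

Sequential free energies add, so n₃E°₃ = n₁E°₁ + n₂E°₂.
With n₃ = 2, and the known step contributing 1×(+0.55) V, the unknown satisfies 1·E° = 2×(+0.355) − 1×(+0.55) = +0.160.
E° = +0.160 / 1 = +0.160 V.

+0.160 V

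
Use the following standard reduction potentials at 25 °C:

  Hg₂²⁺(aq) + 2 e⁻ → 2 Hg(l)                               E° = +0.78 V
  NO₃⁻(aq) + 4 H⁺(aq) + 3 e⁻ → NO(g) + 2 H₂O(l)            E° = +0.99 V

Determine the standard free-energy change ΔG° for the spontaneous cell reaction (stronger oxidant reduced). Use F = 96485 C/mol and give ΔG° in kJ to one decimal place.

NO₃⁻/NO (E° = +0.99 V) is the cathode; Hg₂²⁺/Hg (E° = +0.78 V) is the anode, so E°cell = +0.21 V.
Balancing electrons gives n = 6 (lcm of 3 and 2).
ΔG° = −nFE° = −(6)(96485)(+0.21) = -121,571 J = -121.6 kJ.

-121.6 kJ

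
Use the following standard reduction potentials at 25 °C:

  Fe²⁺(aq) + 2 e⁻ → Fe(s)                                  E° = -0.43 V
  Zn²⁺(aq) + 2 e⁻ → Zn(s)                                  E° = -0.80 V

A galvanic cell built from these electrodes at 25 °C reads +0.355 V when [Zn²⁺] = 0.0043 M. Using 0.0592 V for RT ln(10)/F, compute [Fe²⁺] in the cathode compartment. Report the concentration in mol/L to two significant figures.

Fe²⁺/Fe is the cathode, Zn²⁺/Zn the anode: E°cell = +0.37 V, n = 2.
Overall reaction: Fe²⁺(aq) + Zn(s) → Fe(s) + Zn²⁺(aq); Q = [Zn²⁺]^1/[Fe²⁺]^1.
From E = E° − (0.0592/n) log Q: log Q = (E° − E)·n/0.0592 = (+0.37 − (+0.355))·2/0.0592 = 0.5068.
So 1·log[Fe²⁺] = 1·log(0.0043) − log Q = -2.3665 − (0.5068) = -2.8733; [Fe²⁺] = 10^(-2.8733) ≈ 0.0013 M.

0.0013 M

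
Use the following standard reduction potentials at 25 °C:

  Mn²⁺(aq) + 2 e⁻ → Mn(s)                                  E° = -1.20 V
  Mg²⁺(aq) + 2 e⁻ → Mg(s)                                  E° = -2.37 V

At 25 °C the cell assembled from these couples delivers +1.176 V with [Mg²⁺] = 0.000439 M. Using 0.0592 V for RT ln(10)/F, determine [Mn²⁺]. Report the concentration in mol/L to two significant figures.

Mn²⁺/Mn is the cathode, Mg²⁺/Mg the anode: E°cell = +1.17 V, n = 2.
Overall reaction: Mn²⁺(aq) + Mg(s) → Mn(s) + Mg²⁺(aq); Q = [Mg²⁺]^1/[Mn²⁺]^1.
From E = E° − (0.0592/n) log Q: log Q = (E° − E)·n/0.0592 = (+1.17 − (+1.176))·2/0.0592 = -0.2027.
So 1·log[Mn²⁺] = 1·log(0.000439) − log Q = -3.3575 − (-0.2027) = -3.1548; [Mn²⁺] = 10^(-3.1548) ≈ 0.00070 M.

0.00070 M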